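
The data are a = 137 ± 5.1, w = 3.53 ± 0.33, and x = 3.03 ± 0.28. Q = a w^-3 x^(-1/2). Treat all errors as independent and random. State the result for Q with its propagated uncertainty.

1.79 ± 0.513

Each factor contributes (exponent × relative error)² to (δQ/Q)²:
  (1·δa/a)² = (1×0.0372)² = 0.00139;  (-3·δw/w)² = (-3×0.0935)² = 0.0787;  (−½·δx/x)² = (-0.5×0.0924)² = 0.00213
δQ/Q = √(0.0822) = 0.287
Q = 1.79, so δQ = 0.287 × 1.79 = 0.513.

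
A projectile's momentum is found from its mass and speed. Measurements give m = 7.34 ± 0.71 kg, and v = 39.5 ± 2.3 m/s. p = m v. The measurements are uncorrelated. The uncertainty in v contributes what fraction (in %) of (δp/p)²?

26.6%

(δp/p)² = (1·δm/m)² + (1·δv/v)²
  m term: (1×0.0967)² = 0.00936
  v term: (1×0.0582)² = 0.00339
Total = 0.0127. Share from v = 0.00339/0.0127 = 0.266.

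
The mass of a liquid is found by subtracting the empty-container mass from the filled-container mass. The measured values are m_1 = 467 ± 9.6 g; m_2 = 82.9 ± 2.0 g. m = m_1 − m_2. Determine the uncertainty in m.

Absolute uncertainties add in quadrature for a linear combination:
  (δm_1)² = 92.2;  (δm_2)² = 4.00
δm = √(96.2) = 9.81 g

9.81 g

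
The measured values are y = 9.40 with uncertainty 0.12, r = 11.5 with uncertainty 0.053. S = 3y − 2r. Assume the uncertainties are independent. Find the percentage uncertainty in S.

7.22%

Each term contributes (cᵢ δxᵢ)² to (δS)²:
  (3·δy)² = 0.130;  (2·δr)² = 0.0112
δS = √(0.141) = 0.375
S = 5.20, so δS/S = 0.375/5.20 = 0.0722.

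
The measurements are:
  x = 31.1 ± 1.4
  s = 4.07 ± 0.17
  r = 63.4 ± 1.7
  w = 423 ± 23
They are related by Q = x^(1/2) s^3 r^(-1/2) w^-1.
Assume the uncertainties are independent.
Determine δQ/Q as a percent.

13.9%

Q is a product of powers, so relative uncertainties combine in quadrature:
  (½·δx/x)² = (0.5×0.0450)² = 0.000507;  (3·δs/s)² = (3×0.0418)² = 0.0157;  (−½·δr/r)² = (-0.5×0.0268)² = 0.000180;  (-1·δw/w)² = (-1×0.0544)² = 0.00296
δQ/Q = √(0.0193) = 0.139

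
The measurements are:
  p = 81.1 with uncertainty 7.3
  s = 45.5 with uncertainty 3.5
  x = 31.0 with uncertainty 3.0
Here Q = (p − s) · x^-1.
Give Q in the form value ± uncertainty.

1.15 ± 0.284

Let u = p − s = 35.6. δu = √(δp² + δs²) = √(53.3 + 12.2) = 8.10, so δu/u = 0.227.
Q is then a monomial in u, x:
δQ/Q = √((δu/u)² + (-1·δx/x)²) = √(0.0517 + 0.00937) = 0.247
Q = 1.15, so δQ = 0.247 × 1.15 = 0.284.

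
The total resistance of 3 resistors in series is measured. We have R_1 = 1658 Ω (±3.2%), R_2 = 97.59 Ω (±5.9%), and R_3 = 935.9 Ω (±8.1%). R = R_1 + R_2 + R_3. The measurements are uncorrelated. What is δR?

92.7 Ω

Absolute uncertainties add in quadrature for a linear combination:
  (δR_1)² = 2810;  (δR_2)² = 33.2;  (δR_3)² = 5750
δR = √(8590) = 92.7 Ω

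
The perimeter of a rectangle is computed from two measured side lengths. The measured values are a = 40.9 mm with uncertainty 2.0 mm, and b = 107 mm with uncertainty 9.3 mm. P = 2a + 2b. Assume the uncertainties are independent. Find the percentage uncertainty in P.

6.43%

Sums and differences: (δP)² = Σ (cᵢ δxᵢ)².
  (2·δa)² = 16.0;  (2·δb)² = 346
δP = √(362) = 19.0 mm
P = 296 mm, so δP/P = 19.0/296 = 0.0643.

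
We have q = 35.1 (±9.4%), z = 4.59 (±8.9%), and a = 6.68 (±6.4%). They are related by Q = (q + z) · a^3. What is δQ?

2480

Let u = q + z = 39.7. δu = √(δq² + δz²) = √(10.9 + 0.167) = 3.32, so δu/u = 0.0838.
Q is then a monomial in u, a:
δQ/Q = √((δu/u)² + (3·δa/a)²) = √(0.00702 + 0.0369) = 0.209
Q = 11800, so δQ = 0.209 × 11800 = 2480.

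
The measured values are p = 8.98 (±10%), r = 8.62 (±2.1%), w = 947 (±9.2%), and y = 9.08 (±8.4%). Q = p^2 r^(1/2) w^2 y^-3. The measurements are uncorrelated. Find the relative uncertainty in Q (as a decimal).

Relative error in a monomial: (δQ/Q)² = Σ (nᵢ · δxᵢ/xᵢ)².
  (2·δp/p)² = (2×0.100)² = 0.0400;  (½·δr/r)² = (0.5×0.0210)² = 0.000110;  (2·δw/w)² = (2×0.0920)² = 0.0339;  (-3·δy/y)² = (-3×0.0840)² = 0.0635
δQ/Q = √(0.137) = 0.371

0.371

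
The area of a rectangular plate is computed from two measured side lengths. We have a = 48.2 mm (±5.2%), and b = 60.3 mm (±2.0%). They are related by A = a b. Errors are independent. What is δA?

162 mm^2

A is a product of powers, so relative uncertainties combine in quadrature:
  (1·δa/a)² = (1×0.0520)² = 0.00270;  (1·δb/b)² = (1×0.0200)² = 0.000400
δA/A = √(0.00310) = 0.0557
A = 2910 mm^2, so δA = 0.0557 × 2910 = 162 mm^2.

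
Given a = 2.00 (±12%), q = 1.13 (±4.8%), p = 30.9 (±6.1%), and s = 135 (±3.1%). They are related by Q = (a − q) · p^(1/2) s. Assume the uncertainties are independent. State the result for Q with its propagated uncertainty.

Let u = a − q = 0.870. δu = √(δa² + δq²) = √(0.0576 + 0.00294) = 0.246, so δu/u = 0.283.
Q is then a monomial in u, p, s:
δQ/Q = √((δu/u)² + (½·δp/p)² + (1·δs/s)²) = √(0.0800 + 0.000930 + 0.000961) = 0.286
Q = 653, so δQ = 0.286 × 653 = 187.

653 ± 187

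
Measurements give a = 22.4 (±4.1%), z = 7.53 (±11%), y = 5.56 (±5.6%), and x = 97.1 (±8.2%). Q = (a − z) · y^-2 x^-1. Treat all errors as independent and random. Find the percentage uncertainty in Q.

16.2%

Let u = a − z = 14.9. δu = √(δa² + δz²) = √(0.843 + 0.686) = 1.24, so δu/u = 0.0832.
Q is then a monomial in u, y, x:
δQ/Q = √((δu/u)² + (-2·δy/y)² + (-1·δx/x)²) = √(0.00692 + 0.0125 + 0.00672) = 0.162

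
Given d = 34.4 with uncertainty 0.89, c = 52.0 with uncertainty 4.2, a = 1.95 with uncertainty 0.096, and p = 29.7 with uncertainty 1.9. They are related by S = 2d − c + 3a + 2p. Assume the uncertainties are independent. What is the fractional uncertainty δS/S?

Each term contributes (cᵢ δxᵢ)² to (δS)²:
  (2·δd)² = 3.17;  (δc)² = 17.6;  (3·δa)² = 0.0829;  (2·δp)² = 14.4
δS = √(35.3) = 5.94
S = 82.0, so δS/S = 5.94/82.0 = 0.0724.

0.0724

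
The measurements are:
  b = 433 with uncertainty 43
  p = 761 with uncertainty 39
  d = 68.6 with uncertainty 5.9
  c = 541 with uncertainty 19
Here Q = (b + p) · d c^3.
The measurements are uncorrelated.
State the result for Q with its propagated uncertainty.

Let u = b + p = 1190. δu = √(δb² + δp²) = √(1850 + 1520) = 58.1, so δu/u = 0.0486.
Q is then a monomial in u, d, c:
δQ/Q = √((δu/u)² + (1·δd/d)² + (3·δc/c)²) = √(0.00236 + 0.00740 + 0.0111) = 0.144
Q = 1.3e+13, so δQ = 0.144 × 1.3e+13 = 1.87e+12.

(1.30 ± 0.187) × 10^13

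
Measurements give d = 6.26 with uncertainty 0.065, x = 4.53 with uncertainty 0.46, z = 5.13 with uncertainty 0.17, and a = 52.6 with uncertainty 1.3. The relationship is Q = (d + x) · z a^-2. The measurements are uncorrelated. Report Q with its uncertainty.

0.0200 ± 0.00147

Let u = d + x = 10.8. δu = √(δd² + δx²) = √(0.00423 + 0.212) = 0.465, so δu/u = 0.0431.
Q is then a monomial in u, z, a:
δQ/Q = √((δu/u)² + (1·δz/z)² + (-2·δa/a)²) = √(0.00185 + 0.00110 + 0.00244) = 0.0735
Q = 0.0200, so δQ = 0.0735 × 0.0200 = 0.00147.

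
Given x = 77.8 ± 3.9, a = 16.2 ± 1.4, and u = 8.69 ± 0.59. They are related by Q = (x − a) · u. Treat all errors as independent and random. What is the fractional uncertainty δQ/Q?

Let w = x − a = 61.6. δw = √(δx² + δa²) = √(15.2 + 1.96) = 4.14, so δw/w = 0.0673.
Q is then a monomial in w, u:
δQ/Q = √((δw/w)² + (1·δu/u)²) = √(0.00452 + 0.00461) = 0.0956

0.0956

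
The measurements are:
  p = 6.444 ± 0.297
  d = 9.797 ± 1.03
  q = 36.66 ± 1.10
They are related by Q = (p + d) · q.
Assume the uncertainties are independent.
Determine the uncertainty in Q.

43.2

Let u = p + d = 16.24. δu = √(δp² + δd²) = √(0.0882 + 1.06) = 1.07, so δu/u = 0.0660.
Q is then a monomial in u, q:
δQ/Q = √((δu/u)² + (1·δq/q)²) = √(0.00436 + 0.000900) = 0.0725
Q = 595.4, so δQ = 0.0725 × 595.4 = 43.2.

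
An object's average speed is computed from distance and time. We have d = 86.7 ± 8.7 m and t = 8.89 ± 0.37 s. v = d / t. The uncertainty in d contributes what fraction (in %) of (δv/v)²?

(δv/v)² = (1·δd/d)² + (-1·δt/t)²
  d term: (1×0.100)² = 0.0101
  t term: (-1×0.0416)² = 0.00173
Total = 0.0118. Share from d = 0.0101/0.0118 = 0.853.

85.3%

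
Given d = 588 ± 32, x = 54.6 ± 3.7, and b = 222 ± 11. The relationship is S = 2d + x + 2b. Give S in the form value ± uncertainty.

Each term contributes (cᵢ δxᵢ)² to (δS)²:
  (2·δd)² = 4100;  (δx)² = 13.7;  (2·δb)² = 484
δS = √(4590) = 67.8
S = 1670.

1670 ± 67.8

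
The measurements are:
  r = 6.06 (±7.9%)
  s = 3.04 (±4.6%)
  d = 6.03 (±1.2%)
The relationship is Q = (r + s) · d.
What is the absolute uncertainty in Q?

Let u = r + s = 9.10. δu = √(δr² + δs²) = √(0.229 + 0.0196) = 0.499, so δu/u = 0.0548.
Q is then a monomial in u, d:
δQ/Q = √((δu/u)² + (1·δd/d)²) = √(0.00300 + 0.000144) = 0.0561
Q = 54.9, so δQ = 0.0561 × 54.9 = 3.08.

3.08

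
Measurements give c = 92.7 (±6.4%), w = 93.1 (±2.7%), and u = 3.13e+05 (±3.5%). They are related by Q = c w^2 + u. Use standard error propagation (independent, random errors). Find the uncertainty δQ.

68200

Let p = c·w^2 = 8.03e+05. δp/p = √((1·δc/c)² + (2·δw/w)²) = √(0.00410 + 0.00292) = 0.0837, so δp = 67300.
Q = p + u: δQ = √(δp² + δu²) = √(4.53e+09 + 1.2e+08) = 68200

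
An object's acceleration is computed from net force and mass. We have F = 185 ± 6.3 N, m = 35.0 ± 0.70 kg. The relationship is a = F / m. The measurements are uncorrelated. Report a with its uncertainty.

5.29 ± 0.209 m/s^2

Since a is a product/quotient, work with relative uncertainties:
  (1·δF/F)² = (1×0.0341)² = 0.00116;  (-1·δm/m)² = (-1×0.0200)² = 0.000400
δa/a = √(0.00156) = 0.0395
a = 5.29 m/s^2, so δa = 0.0395 × 5.29 = 0.209 m/s^2.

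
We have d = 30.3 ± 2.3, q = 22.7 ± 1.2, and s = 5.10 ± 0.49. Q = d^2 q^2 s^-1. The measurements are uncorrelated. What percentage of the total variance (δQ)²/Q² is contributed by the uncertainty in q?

(δQ/Q)² = (2·δd/d)² + (2·δq/q)² + (-1·δs/s)²
  d term: (2×0.0759)² = 0.0230
  q term: (2×0.0529)² = 0.0112
  s term: (-1×0.0961)² = 0.00923
Total = 0.0435. Share from q = 0.0112/0.0435 = 0.257.

25.7%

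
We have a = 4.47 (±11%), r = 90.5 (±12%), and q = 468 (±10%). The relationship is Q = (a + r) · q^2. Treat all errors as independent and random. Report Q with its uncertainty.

Let u = a + r = 95.0. δu = √(δa² + δr²) = √(0.242 + 118) = 10.9, so δu/u = 0.114.
Q is then a monomial in u, q:
δQ/Q = √((δu/u)² + (2·δq/q)²) = √(0.0131 + 0.0400) = 0.230
Q = 2.08e+07, so δQ = 0.230 × 2.08e+07 = 4.79e+06.

(2.08 ± 0.479) × 10^7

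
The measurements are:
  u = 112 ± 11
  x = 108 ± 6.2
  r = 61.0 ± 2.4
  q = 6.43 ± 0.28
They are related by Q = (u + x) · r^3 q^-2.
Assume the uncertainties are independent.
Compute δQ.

1.9e+05

Let w = u + x = 220. δw = √(δu² + δx²) = √(121 + 38.4) = 12.6, so δw/w = 0.0574.
Q is then a monomial in w, r, q:
δQ/Q = √((δw/w)² + (3·δr/r)² + (-2·δq/q)²) = √(0.00329 + 0.0139 + 0.00758) = 0.158
Q = 1.21e+06, so δQ = 0.158 × 1.21e+06 = 1.9e+05.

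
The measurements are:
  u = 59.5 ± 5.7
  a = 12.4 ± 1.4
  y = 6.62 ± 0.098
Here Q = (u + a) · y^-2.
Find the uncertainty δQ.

Let w = u + a = 71.9. δw = √(δu² + δa²) = √(32.5 + 1.96) = 5.87, so δw/w = 0.0816.
Q is then a monomial in w, y:
δQ/Q = √((δw/w)² + (-2·δy/y)²) = √(0.00666 + 0.000877) = 0.0868
Q = 1.64, so δQ = 0.0868 × 1.64 = 0.142.

0.142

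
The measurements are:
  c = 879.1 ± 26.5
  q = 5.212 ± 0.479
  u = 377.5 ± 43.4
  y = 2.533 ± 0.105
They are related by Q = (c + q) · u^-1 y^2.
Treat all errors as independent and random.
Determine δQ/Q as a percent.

Let w = c + q = 884.3. δw = √(δc² + δq²) = √(702 + 0.229) = 26.5, so δw/w = 0.0300.
Q is then a monomial in w, u, y:
δQ/Q = √((δw/w)² + (-1·δu/u)² + (2·δy/y)²) = √(0.000898 + 0.0132 + 0.00687) = 0.145

14.5%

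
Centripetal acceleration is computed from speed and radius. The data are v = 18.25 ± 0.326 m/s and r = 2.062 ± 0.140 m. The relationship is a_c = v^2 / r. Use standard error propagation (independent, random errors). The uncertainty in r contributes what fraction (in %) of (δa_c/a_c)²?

(δa_c/a_c)² = (2·δv/v)² + (-1·δr/r)²
  v term: (2×0.0179)² = 0.00128
  r term: (-1×0.0679)² = 0.00461
Total = 0.00589. Share from r = 0.00461/0.00589 = 0.783.

78.3%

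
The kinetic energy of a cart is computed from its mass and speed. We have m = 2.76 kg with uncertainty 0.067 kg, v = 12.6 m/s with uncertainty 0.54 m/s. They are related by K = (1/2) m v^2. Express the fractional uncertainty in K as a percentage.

8.91%

For a monomial K ∝ m, v^2, fractional errors add in quadrature:
  (1·δm/m)² = (1×0.0243)² = 0.000589;  (2·δv/v)² = (2×0.0429)² = 0.00735
δK/K = √(0.00794) = 0.0891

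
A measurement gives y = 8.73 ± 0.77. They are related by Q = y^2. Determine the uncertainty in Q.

13.4

Q ∝ y^2, so δQ/Q = |2| · δy/y = 2 × 0.0882 = 0.176.
Q = 76.2, so δQ = 0.176 × 76.2 = 13.4.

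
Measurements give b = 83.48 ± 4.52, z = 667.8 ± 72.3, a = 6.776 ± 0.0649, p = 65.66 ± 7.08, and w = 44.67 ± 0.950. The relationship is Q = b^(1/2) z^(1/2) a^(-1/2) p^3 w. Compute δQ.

Products/powers → add relative errors in quadrature, weighted by exponent:
  (½·δb/b)² = (0.5×0.0541)² = 0.000733;  (½·δz/z)² = (0.5×0.108)² = 0.00293;  (−½·δa/a)² = (-0.5×0.00958)² = 2.29e-05;  (3·δp/p)² = (3×0.108)² = 0.105;  (1·δw/w)² = (1×0.0213)² = 0.000452
δQ/Q = √(0.109) = 0.330
Q = 1.147e+09, so δQ = 0.330 × 1.147e+09 = 3.78e+08.

3.78e+08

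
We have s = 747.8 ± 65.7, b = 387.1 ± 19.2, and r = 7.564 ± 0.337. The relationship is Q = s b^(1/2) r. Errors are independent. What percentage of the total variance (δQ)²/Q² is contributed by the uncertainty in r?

19.2%

(δQ/Q)² = (1·δs/s)² + (½·δb/b)² + (1·δr/r)²
  s term: (1×0.0879)² = 0.00772
  b term: (0.5×0.0496)² = 0.000615
  r term: (1×0.0446)² = 0.00198
Total = 0.0103. Share from r = 0.00198/0.0103 = 0.192.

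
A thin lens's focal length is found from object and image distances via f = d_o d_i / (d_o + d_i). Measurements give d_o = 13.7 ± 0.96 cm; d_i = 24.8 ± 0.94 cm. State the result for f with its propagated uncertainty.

∂f/∂d_o = (d_i/(d_o+d_i))² = 0.415;  ∂f/∂d_i = (d_o/(d_o+d_i))² = 0.127
δf = √((∂f/∂d_o · δd_o)² + (∂f/∂d_i · δd_i)²) = √(0.159 + 0.0142) = 0.416 cm
f = 8.82 cm.

8.82 ± 0.416 cm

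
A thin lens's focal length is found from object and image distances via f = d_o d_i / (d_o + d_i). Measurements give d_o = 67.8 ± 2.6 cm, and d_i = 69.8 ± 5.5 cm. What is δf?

1.49 cm

∂f/∂d_o = (d_i/(d_o+d_i))² = 0.257;  ∂f/∂d_i = (d_o/(d_o+d_i))² = 0.243
δf = √((∂f/∂d_o · δd_o)² + (∂f/∂d_i · δd_i)²) = √(0.448 + 1.78) = 1.49 cm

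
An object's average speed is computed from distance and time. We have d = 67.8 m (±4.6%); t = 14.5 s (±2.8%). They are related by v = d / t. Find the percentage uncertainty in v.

For a monomial v ∝ d, t^-1, fractional errors add in quadrature:
  (1·δd/d)² = (1×0.0460)² = 0.00212;  (-1·δt/t)² = (-1×0.0280)² = 0.000784
δv/v = √(0.00290) = 0.0539

5.39%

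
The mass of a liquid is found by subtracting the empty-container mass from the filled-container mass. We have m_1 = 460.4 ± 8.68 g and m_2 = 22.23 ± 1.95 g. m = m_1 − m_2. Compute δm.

Absolute uncertainties add in quadrature for a linear combination:
  (δm_1)² = 75.3;  (δm_2)² = 3.80
δm = √(79.1) = 8.90 g

8.90 g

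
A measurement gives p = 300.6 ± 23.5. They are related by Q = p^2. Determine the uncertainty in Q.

14100

Q ∝ p^2, so δQ/Q = |2| · δp/p = 2 × 0.0782 = 0.156.
Q = 90360, so δQ = 0.156 × 90360 = 14100.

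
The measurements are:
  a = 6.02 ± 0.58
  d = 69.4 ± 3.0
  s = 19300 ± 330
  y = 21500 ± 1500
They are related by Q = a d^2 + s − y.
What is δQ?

Let p = a·d^2 = 29000. δp/p = √((1·δa/a)² + (2·δd/d)²) = √(0.00928 + 0.00747) = 0.129, so δp = 3750.
Q = p + s − y: δQ = √(δp² + δs² + δy²) = √(1.41e+07 + 1.09e+05 + 2.25e+06) = 4060

4060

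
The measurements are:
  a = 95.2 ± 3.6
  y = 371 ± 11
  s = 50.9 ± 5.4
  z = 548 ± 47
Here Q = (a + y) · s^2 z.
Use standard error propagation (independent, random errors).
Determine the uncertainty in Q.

Let u = a + y = 466. δu = √(δa² + δy²) = √(13.0 + 121) = 11.6, so δu/u = 0.0248.
Q is then a monomial in u, s, z:
δQ/Q = √((δu/u)² + (2·δs/s)² + (1·δz/z)²) = √(0.000616 + 0.0450 + 0.00736) = 0.230
Q = 6.62e+08, so δQ = 0.230 × 6.62e+08 = 1.52e+08.

1.52e+08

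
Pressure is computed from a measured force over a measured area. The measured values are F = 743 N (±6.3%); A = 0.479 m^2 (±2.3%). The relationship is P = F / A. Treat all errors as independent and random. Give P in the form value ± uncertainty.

Each factor contributes (exponent × relative error)² to (δP/P)²:
  (1·δF/F)² = (1×0.0630)² = 0.00397;  (-1·δA/A)² = (-1×0.0230)² = 0.000529
δP/P = √(0.00450) = 0.0671
P = 1550 Pa, so δP = 0.0671 × 1550 = 104 Pa.

1550 ± 104 Pa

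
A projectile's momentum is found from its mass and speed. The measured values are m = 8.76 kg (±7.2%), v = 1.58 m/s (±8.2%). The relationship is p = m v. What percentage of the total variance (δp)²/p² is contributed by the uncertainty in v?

56.5%

(δp/p)² = (1·δm/m)² + (1·δv/v)²
  m term: (1×0.0720)² = 0.00518
  v term: (1×0.0820)² = 0.00672
Total = 0.0119. Share from v = 0.00672/0.0119 = 0.565.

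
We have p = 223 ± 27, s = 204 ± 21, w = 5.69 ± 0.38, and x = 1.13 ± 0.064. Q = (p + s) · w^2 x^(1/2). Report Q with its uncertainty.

Let u = p + s = 427. δu = √(δp² + δs²) = √(729 + 441) = 34.2, so δu/u = 0.0801.
Q is then a monomial in u, w, x:
δQ/Q = √((δu/u)² + (2·δw/w)² + (½·δx/x)²) = √(0.00642 + 0.0178 + 0.000802) = 0.158
Q = 14700, so δQ = 0.158 × 14700 = 2330.

14700 ± 2330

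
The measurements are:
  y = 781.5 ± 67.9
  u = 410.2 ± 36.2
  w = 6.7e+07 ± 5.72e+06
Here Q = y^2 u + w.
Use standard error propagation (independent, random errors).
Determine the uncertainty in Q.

Let p = y^2·u = 2.505e+08. δp/p = √((2·δy/y)² + (1·δu/u)²) = √(0.0302 + 0.00779) = 0.195, so δp = 4.88e+07.
Q = p + w: δQ = √(δp² + δw²) = √(2.38e+15 + 3.27e+13) = 4.92e+07

4.92e+07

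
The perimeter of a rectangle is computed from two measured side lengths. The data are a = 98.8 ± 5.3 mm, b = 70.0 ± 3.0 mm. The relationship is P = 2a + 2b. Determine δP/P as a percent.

3.61%

Absolute uncertainties add in quadrature for a linear combination:
  (2·δa)² = 112;  (2·δb)² = 36.0
δP = √(148) = 12.2 mm
P = 338 mm, so δP/P = 12.2/338 = 0.0361.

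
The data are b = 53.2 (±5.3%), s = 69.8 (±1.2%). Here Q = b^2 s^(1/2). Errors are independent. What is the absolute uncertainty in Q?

2510

For a monomial Q ∝ b^2, s^(1/2), fractional errors add in quadrature:
  (2·δb/b)² = (2×0.0530)² = 0.0112;  (½·δs/s)² = (0.5×0.0120)² = 3.6e-05
δQ/Q = √(0.0113) = 0.106
Q = 23600, so δQ = 0.106 × 23600 = 2510.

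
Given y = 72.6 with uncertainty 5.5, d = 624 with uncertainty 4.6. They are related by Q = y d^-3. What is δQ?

2.36e-08

Since Q is a product/quotient, work with relative uncertainties:
  (1·δy/y)² = (1×0.0758)² = 0.00574;  (-3·δd/d)² = (-3×0.00737)² = 0.000489
δQ/Q = √(0.00623) = 0.0789
Q = 2.99e-07, so δQ = 0.0789 × 2.99e-07 = 2.36e-08.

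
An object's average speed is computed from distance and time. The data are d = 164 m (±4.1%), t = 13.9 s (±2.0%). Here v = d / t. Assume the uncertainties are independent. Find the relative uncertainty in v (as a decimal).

Products/powers → add relative errors in quadrature, weighted by exponent:
  (1·δd/d)² = (1×0.0410)² = 0.00168;  (-1·δt/t)² = (-1×0.0200)² = 0.000400
δv/v = √(0.00208) = 0.0456

0.0456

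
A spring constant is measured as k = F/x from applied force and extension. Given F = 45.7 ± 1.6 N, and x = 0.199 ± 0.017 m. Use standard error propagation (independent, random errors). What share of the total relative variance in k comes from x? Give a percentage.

(δk/k)² = (1·δF/F)² + (-1·δx/x)²
  F term: (1×0.0350)² = 0.00123
  x term: (-1×0.0854)² = 0.00730
Total = 0.00852. Share from x = 0.00730/0.00852 = 0.856.

85.6%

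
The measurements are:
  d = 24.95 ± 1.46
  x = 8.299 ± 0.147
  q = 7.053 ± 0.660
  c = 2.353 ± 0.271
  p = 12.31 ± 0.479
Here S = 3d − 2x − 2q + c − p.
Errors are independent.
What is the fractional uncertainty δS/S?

S is a linear combination, so absolute uncertainties add in quadrature:
  (3·δd)² = 19.2;  (2·δx)² = 0.0864;  (2·δq)² = 1.74;  (δc)² = 0.0734;  (δp)² = 0.229
δS = √(21.3) = 4.62
S = 34.19, so δS/S = 4.62/34.19 = 0.135.

0.135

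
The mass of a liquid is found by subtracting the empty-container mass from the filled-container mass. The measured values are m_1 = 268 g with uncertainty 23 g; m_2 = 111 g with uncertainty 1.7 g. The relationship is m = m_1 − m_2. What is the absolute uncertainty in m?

m is a linear combination, so absolute uncertainties add in quadrature:
  (δm_1)² = 529;  (δm_2)² = 2.89
δm = √(532) = 23.1 g

23.1 g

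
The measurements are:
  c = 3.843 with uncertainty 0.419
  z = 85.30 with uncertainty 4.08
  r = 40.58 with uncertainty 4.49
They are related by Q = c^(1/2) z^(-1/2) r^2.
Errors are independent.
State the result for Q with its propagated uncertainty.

Relative error in a monomial: (δQ/Q)² = Σ (nᵢ · δxᵢ/xᵢ)².
  (½·δc/c)² = (0.5×0.109)² = 0.00297;  (−½·δz/z)² = (-0.5×0.0478)² = 0.000572;  (2·δr/r)² = (2×0.111)² = 0.0490
δQ/Q = √(0.0525) = 0.229
Q = 349.5, so δQ = 0.229 × 349.5 = 80.1.

349.5 ± 80.1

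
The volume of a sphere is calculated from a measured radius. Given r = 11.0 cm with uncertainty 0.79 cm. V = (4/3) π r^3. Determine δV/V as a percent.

V is a product of powers, so relative uncertainties combine in quadrature:
  (3·δr/r)² = (3×0.0718)² = 0.0464
δV/V = √(0.0464) = 0.215

21.5%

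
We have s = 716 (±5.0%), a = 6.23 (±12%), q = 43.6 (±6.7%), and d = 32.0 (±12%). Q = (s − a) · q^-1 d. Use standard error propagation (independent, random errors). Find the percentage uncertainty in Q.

14.6%

Let u = s − a = 710. δu = √(δs² + δa²) = √(1280 + 0.559) = 35.8, so δu/u = 0.0504.
Q is then a monomial in u, q, d:
δQ/Q = √((δu/u)² + (-1·δq/q)² + (1·δd/d)²) = √(0.00255 + 0.00449 + 0.0144) = 0.146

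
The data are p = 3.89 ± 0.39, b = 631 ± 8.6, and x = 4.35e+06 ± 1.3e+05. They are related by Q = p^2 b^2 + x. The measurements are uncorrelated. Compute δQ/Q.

0.118

Let w = p^2·b^2 = 6.03e+06. δw/w = √((2·δp/p)² + (2·δb/b)²) = √(0.0402 + 0.000743) = 0.202, so δw = 1.22e+06.
Q = w + x: δQ = √(δw² + δx²) = √(1.49e+12 + 1.69e+10) = 1.23e+06
Q = 1.04e+07, so δQ/Q = 1.23e+06/1.04e+07 = 0.118.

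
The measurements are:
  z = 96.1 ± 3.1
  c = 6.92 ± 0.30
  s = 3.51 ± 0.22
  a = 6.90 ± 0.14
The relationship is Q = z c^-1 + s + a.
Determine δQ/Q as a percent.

3.27%

Let p = z·c^-1 = 13.9. δp/p = √((1·δz/z)² + (-1·δc/c)²) = √(0.00104 + 0.00188) = 0.0540, so δp = 0.750.
Q = p + s + a: δQ = √(δp² + δs² + δa²) = √(0.563 + 0.0484 + 0.0196) = 0.794
Q = 24.3, so δQ/Q = 0.794/24.3 = 0.0327.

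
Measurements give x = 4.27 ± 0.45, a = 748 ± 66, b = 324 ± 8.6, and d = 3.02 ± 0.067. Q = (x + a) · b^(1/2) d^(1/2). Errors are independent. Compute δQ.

2100

Let u = x + a = 752. δu = √(δx² + δa²) = √(0.203 + 4360) = 66.0, so δu/u = 0.0877.
Q is then a monomial in u, b, d:
δQ/Q = √((δu/u)² + (½·δb/b)² + (½·δd/d)²) = √(0.00770 + 0.000176 + 0.000123) = 0.0894
Q = 23500, so δQ = 0.0894 × 23500 = 2100.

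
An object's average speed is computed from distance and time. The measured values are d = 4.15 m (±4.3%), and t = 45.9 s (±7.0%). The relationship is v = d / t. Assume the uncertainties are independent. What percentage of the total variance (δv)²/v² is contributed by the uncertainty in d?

(δv/v)² = (1·δd/d)² + (-1·δt/t)²
  d term: (1×0.0430)² = 0.00185
  t term: (-1×0.0700)² = 0.00490
Total = 0.00675. Share from d = 0.00185/0.00675 = 0.274.

27.4%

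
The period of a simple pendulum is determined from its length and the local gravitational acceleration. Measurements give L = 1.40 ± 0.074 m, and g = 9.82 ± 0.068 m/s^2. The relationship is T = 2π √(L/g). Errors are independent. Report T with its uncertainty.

T is a product of powers, so relative uncertainties combine in quadrature:
  (½·δL/L)² = (0.5×0.0529)² = 0.000698;  (−½·δg/g)² = (-0.5×0.00692)² = 1.2e-05
δT/T = √(0.000710) = 0.0267
T = 2.37 s, so δT = 0.0267 × 2.37 = 0.0632 s.

2.37 ± 0.0632 s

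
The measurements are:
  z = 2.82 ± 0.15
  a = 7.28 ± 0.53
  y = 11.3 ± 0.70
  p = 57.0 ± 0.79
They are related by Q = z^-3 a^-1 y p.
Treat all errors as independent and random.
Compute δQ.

0.736

Products/powers → add relative errors in quadrature, weighted by exponent:
  (-3·δz/z)² = (-3×0.0532)² = 0.0255;  (-1·δa/a)² = (-1×0.0728)² = 0.00530;  (1·δy/y)² = (1×0.0619)² = 0.00384;  (1·δp/p)² = (1×0.0139)² = 0.000192
δQ/Q = √(0.0348) = 0.187
Q = 3.95, so δQ = 0.187 × 3.95 = 0.736.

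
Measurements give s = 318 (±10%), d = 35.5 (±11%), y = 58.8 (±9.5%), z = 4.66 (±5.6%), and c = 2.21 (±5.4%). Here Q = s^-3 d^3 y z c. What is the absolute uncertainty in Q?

0.390

Relative error in a monomial: (δQ/Q)² = Σ (nᵢ · δxᵢ/xᵢ)².
  (-3·δs/s)² = (-3×0.100)² = 0.0900;  (3·δd/d)² = (3×0.110)² = 0.109;  (1·δy/y)² = (1×0.0950)² = 0.00903;  (1·δz/z)² = (1×0.0560)² = 0.00314;  (1·δc/c)² = (1×0.0540)² = 0.00292
δQ/Q = √(0.214) = 0.463
Q = 0.842, so δQ = 0.463 × 0.842 = 0.390.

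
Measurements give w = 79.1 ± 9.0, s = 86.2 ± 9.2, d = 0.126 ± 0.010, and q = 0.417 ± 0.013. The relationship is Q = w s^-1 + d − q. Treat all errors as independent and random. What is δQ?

0.144

Let p = w·s^-1 = 0.918. δp/p = √((1·δw/w)² + (-1·δs/s)²) = √(0.0129 + 0.0114) = 0.156, so δp = 0.143.
Q = p + d − q: δQ = √(δp² + δd² + δq²) = √(0.0205 + 0.000100 + 0.000169) = 0.144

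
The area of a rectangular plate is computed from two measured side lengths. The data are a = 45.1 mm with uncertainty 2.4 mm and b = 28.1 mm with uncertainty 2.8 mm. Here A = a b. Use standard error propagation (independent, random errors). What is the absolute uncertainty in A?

Relative error in a monomial: (δA/A)² = Σ (nᵢ · δxᵢ/xᵢ)².
  (1·δa/a)² = (1×0.0532)² = 0.00283;  (1·δb/b)² = (1×0.0996)² = 0.00993
δA/A = √(0.0128) = 0.113
A = 1270 mm^2, so δA = 0.113 × 1270 = 143 mm^2.

143 mm^2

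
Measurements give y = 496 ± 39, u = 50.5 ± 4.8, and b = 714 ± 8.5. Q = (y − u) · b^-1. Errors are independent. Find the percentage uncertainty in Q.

Let w = y − u = 446. δw = √(δy² + δu²) = √(1520 + 23.0) = 39.3, so δw/w = 0.0882.
Q is then a monomial in w, b:
δQ/Q = √((δw/w)² + (-1·δb/b)²) = √(0.00778 + 0.000142) = 0.0890

8.90%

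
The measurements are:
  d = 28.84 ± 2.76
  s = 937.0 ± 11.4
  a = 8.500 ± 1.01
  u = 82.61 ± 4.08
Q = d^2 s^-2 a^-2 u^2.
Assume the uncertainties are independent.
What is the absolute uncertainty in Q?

Relative error in a monomial: (δQ/Q)² = Σ (nᵢ · δxᵢ/xᵢ)².
  (2·δd/d)² = (2×0.0957)² = 0.0366;  (-2·δs/s)² = (-2×0.0122)² = 0.000592;  (-2·δa/a)² = (-2×0.119)² = 0.0565;  (2·δu/u)² = (2×0.0494)² = 0.00976
δQ/Q = √(0.103) = 0.322
Q = 0.08948, so δQ = 0.322 × 0.08948 = 0.0288.

0.0288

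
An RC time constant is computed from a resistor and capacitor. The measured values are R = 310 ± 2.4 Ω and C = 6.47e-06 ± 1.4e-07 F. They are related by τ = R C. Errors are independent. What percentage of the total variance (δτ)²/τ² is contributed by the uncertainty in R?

11.3%

(δτ/τ)² = (1·δR/R)² + (1·δC/C)²
  R term: (1×0.00774)² = 5.99e-05
  C term: (1×0.0216)² = 0.000468
Total = 0.000528. Share from R = 5.99e-05/0.000528 = 0.113.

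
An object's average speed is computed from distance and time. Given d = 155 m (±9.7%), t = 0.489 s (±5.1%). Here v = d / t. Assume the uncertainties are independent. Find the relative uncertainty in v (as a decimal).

0.110

Relative error in a monomial: (δv/v)² = Σ (nᵢ · δxᵢ/xᵢ)².
  (1·δd/d)² = (1×0.0970)² = 0.00941;  (-1·δt/t)² = (-1×0.0510)² = 0.00260
δv/v = √(0.0120) = 0.110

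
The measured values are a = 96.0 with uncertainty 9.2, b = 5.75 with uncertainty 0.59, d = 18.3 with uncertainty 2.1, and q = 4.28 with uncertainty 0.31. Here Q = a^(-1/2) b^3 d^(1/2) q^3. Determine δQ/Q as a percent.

Relative error in a monomial: (δQ/Q)² = Σ (nᵢ · δxᵢ/xᵢ)².
  (−½·δa/a)² = (-0.5×0.0958)² = 0.00230;  (3·δb/b)² = (3×0.103)² = 0.0948;  (½·δd/d)² = (0.5×0.115)² = 0.00329;  (3·δq/q)² = (3×0.0724)² = 0.0472
δQ/Q = √(0.148) = 0.384

38.4%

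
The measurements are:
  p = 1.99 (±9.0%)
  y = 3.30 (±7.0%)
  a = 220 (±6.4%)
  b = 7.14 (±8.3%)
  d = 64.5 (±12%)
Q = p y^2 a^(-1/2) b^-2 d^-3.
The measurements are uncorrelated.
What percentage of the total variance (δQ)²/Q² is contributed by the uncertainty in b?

(δQ/Q)² = (1·δp/p)² + (2·δy/y)² + (−½·δa/a)² + (-2·δb/b)² + (-3·δd/d)²
  p term: (1×0.0900)² = 0.00810
  y term: (2×0.0700)² = 0.0196
  a term: (-0.5×0.0640)² = 0.00102
  b term: (-2×0.0830)² = 0.0276
  d term: (-3×0.120)² = 0.130
Total = 0.186. Share from b = 0.0276/0.186 = 0.148.

14.8%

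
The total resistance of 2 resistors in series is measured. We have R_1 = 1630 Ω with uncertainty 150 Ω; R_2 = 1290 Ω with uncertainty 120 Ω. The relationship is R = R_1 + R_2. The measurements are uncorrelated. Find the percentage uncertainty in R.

For a sum/difference, combine absolute errors in quadrature:
  (δR_1)² = 22500;  (δR_2)² = 14400
δR = √(36900) = 192 Ω
R = 2920 Ω, so δR/R = 192/2920 = 0.0658.

6.58%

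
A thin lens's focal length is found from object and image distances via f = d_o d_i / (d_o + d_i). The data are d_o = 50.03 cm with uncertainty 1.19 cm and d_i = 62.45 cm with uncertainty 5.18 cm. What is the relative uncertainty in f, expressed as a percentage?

3.92%

∂f/∂d_o = (d_i/(d_o+d_i))² = 0.308;  ∂f/∂d_i = (d_o/(d_o+d_i))² = 0.198
δf = √((∂f/∂d_o · δd_o)² + (∂f/∂d_i · δd_i)²) = √(0.135 + 1.05) = 1.09 cm
f = 27.78 cm, so δf/f = 1.09/27.78 = 0.0392.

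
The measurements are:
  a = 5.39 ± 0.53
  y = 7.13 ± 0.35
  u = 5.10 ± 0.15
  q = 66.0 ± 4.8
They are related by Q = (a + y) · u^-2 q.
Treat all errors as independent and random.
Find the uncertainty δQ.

Let w = a + y = 12.5. δw = √(δa² + δy²) = √(0.281 + 0.122) = 0.635, so δw/w = 0.0507.
Q is then a monomial in w, u, q:
δQ/Q = √((δw/w)² + (-2·δu/u)² + (1·δq/q)²) = √(0.00257 + 0.00346 + 0.00529) = 0.106
Q = 31.8, so δQ = 0.106 × 31.8 = 3.38.

3.38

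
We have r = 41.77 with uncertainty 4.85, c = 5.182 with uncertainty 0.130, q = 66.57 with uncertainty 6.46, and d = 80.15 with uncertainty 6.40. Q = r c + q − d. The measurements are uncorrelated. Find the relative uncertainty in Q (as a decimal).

0.134

Let p = r·c = 216.5. δp/p = √((1·δr/r)² + (1·δc/c)²) = √(0.0135 + 0.000629) = 0.119, so δp = 25.7.
Q = p + q − d: δQ = √(δp² + δq² + δd²) = √(661 + 41.7 + 41.0) = 27.3
Q = 202.9, so δQ/Q = 27.3/202.9 = 0.134.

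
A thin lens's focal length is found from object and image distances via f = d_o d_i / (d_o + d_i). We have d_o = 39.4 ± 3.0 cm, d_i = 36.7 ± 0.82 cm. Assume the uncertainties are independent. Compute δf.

∂f/∂d_o = (d_i/(d_o+d_i))² = 0.233;  ∂f/∂d_i = (d_o/(d_o+d_i))² = 0.268
δf = √((∂f/∂d_o · δd_o)² + (∂f/∂d_i · δd_i)²) = √(0.487 + 0.0483) = 0.732 cm

0.732 cm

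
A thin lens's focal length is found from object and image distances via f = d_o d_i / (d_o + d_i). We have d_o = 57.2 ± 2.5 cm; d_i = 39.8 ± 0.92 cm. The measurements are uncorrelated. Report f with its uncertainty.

23.5 ± 0.529 cm

∂f/∂d_o = (d_i/(d_o+d_i))² = 0.168;  ∂f/∂d_i = (d_o/(d_o+d_i))² = 0.348
δf = √((∂f/∂d_o · δd_o)² + (∂f/∂d_i · δd_i)²) = √(0.177 + 0.102) = 0.529 cm
f = 23.5 cm.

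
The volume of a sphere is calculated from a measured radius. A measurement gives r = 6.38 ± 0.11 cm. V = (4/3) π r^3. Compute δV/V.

V ∝ r^3, so δV/V = |3| · δr/r = 3 × 0.0172 = 0.0517.

0.0517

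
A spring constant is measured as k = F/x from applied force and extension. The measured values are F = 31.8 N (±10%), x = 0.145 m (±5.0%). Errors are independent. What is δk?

24.5 N/m

k is a product of powers, so relative uncertainties combine in quadrature:
  (1·δF/F)² = (1×0.100)² = 0.0100;  (-1·δx/x)² = (-1×0.0500)² = 0.00250
δk/k = √(0.0125) = 0.112
k = 219 N/m, so δk = 0.112 × 219 = 24.5 N/m.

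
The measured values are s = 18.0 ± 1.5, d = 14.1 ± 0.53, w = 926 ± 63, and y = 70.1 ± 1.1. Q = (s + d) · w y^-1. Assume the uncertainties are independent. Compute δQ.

36.3

Let u = s + d = 32.1. δu = √(δs² + δd²) = √(2.25 + 0.281) = 1.59, so δu/u = 0.0496.
Q is then a monomial in u, w, y:
δQ/Q = √((δu/u)² + (1·δw/w)² + (-1·δy/y)²) = √(0.00246 + 0.00463 + 0.000246) = 0.0856
Q = 424, so δQ = 0.0856 × 424 = 36.3.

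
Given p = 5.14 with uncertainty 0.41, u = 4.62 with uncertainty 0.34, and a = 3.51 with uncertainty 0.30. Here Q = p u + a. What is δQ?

2.59

Let w = p·u = 23.7. δw/w = √((1·δp/p)² + (1·δu/u)²) = √(0.00636 + 0.00542) = 0.109, so δw = 2.58.
Q = w + a: δQ = √(δw² + δa²) = √(6.64 + 0.0900) = 2.59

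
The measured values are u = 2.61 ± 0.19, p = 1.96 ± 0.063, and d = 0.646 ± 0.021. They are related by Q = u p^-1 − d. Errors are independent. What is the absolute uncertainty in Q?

Let w = u·p^-1 = 1.33. δw/w = √((1·δu/u)² + (-1·δp/p)²) = √(0.00530 + 0.00103) = 0.0796, so δw = 0.106.
Q = w − d: δQ = √(δw² + δd²) = √(0.0112 + 0.000441) = 0.108

0.108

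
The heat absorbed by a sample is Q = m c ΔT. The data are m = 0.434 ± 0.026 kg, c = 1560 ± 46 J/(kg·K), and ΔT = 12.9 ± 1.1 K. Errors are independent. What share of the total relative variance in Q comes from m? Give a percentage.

(δQ/Q)² = (1·δm/m)² + (1·δc/c)² + (1·δΔT/ΔT)²
  m term: (1×0.0599)² = 0.00359
  c term: (1×0.0295)² = 0.000869
  ΔT term: (1×0.0853)² = 0.00727
Total = 0.0117. Share from m = 0.00359/0.0117 = 0.306.

30.6%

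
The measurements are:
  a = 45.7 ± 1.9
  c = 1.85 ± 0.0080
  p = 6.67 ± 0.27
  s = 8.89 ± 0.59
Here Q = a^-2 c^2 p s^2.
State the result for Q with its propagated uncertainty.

Q is a product of powers, so relative uncertainties combine in quadrature:
  (-2·δa/a)² = (-2×0.0416)² = 0.00691;  (2·δc/c)² = (2×0.00432)² = 7.48e-05;  (1·δp/p)² = (1×0.0405)² = 0.00164;  (2·δs/s)² = (2×0.0664)² = 0.0176
δQ/Q = √(0.0262) = 0.162
Q = 0.864, so δQ = 0.162 × 0.864 = 0.140.

0.864 ± 0.140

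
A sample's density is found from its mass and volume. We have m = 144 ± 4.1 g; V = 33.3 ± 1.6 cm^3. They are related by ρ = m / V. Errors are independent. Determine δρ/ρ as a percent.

5.59%

Products/powers → add relative errors in quadrature, weighted by exponent:
  (1·δm/m)² = (1×0.0285)² = 0.000811;  (-1·δV/V)² = (-1×0.0480)² = 0.00231
δρ/ρ = √(0.00312) = 0.0559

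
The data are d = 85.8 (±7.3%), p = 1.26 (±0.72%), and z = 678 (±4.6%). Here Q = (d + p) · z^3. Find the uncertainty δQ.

4.22e+09

Let u = d + p = 87.1. δu = √(δd² + δp²) = √(39.2 + 8.23e-05) = 6.26, so δu/u = 0.0719.
Q is then a monomial in u, z:
δQ/Q = √((δu/u)² + (3·δz/z)²) = √(0.00518 + 0.0190) = 0.156
Q = 2.71e+10, so δQ = 0.156 × 2.71e+10 = 4.22e+09.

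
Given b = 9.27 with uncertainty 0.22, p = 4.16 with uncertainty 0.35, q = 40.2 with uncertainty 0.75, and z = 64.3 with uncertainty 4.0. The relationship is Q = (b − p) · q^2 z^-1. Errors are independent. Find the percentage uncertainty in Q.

10.9%

Let u = b − p = 5.11. δu = √(δb² + δp²) = √(0.0484 + 0.122) = 0.413, so δu/u = 0.0809.
Q is then a monomial in u, q, z:
δQ/Q = √((δu/u)² + (2·δq/q)² + (-1·δz/z)²) = √(0.00654 + 0.00139 + 0.00387) = 0.109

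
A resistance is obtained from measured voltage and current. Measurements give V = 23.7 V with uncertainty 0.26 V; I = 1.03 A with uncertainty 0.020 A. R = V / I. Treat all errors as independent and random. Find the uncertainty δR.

Products/powers → add relative errors in quadrature, weighted by exponent:
  (1·δV/V)² = (1×0.0110)² = 0.000120;  (-1·δI/I)² = (-1×0.0194)² = 0.000377
δR/R = √(0.000497) = 0.0223
R = 23.0 Ω, so δR = 0.0223 × 23.0 = 0.513 Ω.

0.513 Ω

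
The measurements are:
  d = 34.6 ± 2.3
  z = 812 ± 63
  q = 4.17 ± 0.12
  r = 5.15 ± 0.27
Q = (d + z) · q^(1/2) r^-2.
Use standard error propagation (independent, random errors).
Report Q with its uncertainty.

Let u = d + z = 847. δu = √(δd² + δz²) = √(5.29 + 3970) = 63.0, so δu/u = 0.0745.
Q is then a monomial in u, q, r:
δQ/Q = √((δu/u)² + (½·δq/q)² + (-2·δr/r)²) = √(0.00555 + 0.000207 + 0.0110) = 0.129
Q = 65.2, so δQ = 0.129 × 65.2 = 8.44.

65.2 ± 8.44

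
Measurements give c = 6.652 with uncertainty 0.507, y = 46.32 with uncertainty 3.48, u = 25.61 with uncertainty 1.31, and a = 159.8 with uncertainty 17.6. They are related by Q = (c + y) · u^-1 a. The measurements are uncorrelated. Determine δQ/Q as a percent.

Let w = c + y = 52.97. δw = √(δc² + δy²) = √(0.257 + 12.1) = 3.52, so δw/w = 0.0664.
Q is then a monomial in w, u, a:
δQ/Q = √((δw/w)² + (-1·δu/u)² + (1·δa/a)²) = √(0.00441 + 0.00262 + 0.0121) = 0.138

13.8%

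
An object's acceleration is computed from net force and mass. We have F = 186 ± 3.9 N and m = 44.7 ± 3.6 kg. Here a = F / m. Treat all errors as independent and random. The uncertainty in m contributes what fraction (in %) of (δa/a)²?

93.7%

(δa/a)² = (1·δF/F)² + (-1·δm/m)²
  F term: (1×0.0210)² = 0.000440
  m term: (-1×0.0805)² = 0.00649
Total = 0.00693. Share from m = 0.00649/0.00693 = 0.937.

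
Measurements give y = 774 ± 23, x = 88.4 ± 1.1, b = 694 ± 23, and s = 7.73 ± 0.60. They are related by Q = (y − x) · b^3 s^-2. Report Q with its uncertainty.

Let u = y − x = 686. δu = √(δy² + δx²) = √(529 + 1.21) = 23.0, so δu/u = 0.0336.
Q is then a monomial in u, b, s:
δQ/Q = √((δu/u)² + (3·δb/b)² + (-2·δs/s)²) = √(0.00113 + 0.00989 + 0.0241) = 0.187
Q = 3.84e+09, so δQ = 0.187 × 3.84e+09 = 7.19e+08.

(3.84 ± 0.719) × 10^9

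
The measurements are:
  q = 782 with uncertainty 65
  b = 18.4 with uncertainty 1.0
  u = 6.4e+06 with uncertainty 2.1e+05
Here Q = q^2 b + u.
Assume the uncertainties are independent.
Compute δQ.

Let p = q^2·b = 1.13e+07. δp/p = √((2·δq/q)² + (1·δb/b)²) = √(0.0276 + 0.00295) = 0.175, so δp = 1.97e+06.
Q = p + u: δQ = √(δp² + δu²) = √(3.87e+12 + 4.41e+10) = 1.98e+06

1.98e+06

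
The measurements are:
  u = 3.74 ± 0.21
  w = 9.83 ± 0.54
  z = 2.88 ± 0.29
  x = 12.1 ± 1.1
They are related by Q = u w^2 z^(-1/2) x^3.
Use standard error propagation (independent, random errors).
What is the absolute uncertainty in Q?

1.15e+05

Q is a product of powers, so relative uncertainties combine in quadrature:
  (1·δu/u)² = (1×0.0561)² = 0.00315;  (2·δw/w)² = (2×0.0549)² = 0.0121;  (−½·δz/z)² = (-0.5×0.101)² = 0.00253;  (3·δx/x)² = (3×0.0909)² = 0.0744
δQ/Q = √(0.0921) = 0.304
Q = 3.77e+05, so δQ = 0.304 × 3.77e+05 = 1.15e+05.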